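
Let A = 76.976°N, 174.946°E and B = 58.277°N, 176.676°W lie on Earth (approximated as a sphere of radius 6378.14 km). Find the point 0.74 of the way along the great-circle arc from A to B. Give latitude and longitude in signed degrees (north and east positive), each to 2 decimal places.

63.17°, -177.78°

Central angle δ = 0.3303 rad. Interpolating on the sphere with fraction f = 0.74:
P = [sin((1−f)δ)·A + sin(fδ)·B] / sin δ = 0.2645·A + 0.7461·B in Cartesian coordinates,
giving P = (-0.4510, -0.0175, 0.8923), i.e. latitude 63.17°, longitude -177.78°.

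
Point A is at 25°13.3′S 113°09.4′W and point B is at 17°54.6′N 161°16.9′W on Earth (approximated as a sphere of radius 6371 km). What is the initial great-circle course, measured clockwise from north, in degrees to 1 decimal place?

With φ₁ = -0.4402, φ₂ = 0.3126, Δλ = -0.8399 rad, the forward-azimuth formula gives
θ = atan2( sin Δλ cos φ₂ , cos φ₁ sin φ₂ − sin φ₁ cos φ₂ cos Δλ ) = atan2(-0.7085, 0.5489) = -52.24°.
Adding 360° brings this into [0°, 360°): 307.8°.

307.8°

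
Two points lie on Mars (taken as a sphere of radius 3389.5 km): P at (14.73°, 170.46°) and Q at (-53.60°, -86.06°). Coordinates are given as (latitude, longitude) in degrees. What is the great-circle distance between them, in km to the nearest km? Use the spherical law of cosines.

In radians: φ₁ = 0.2571, φ₂ = -0.9355, Δλ = 103.480° = 1.8061 rad.
cos c = sin φ₁ sin φ₂ + cos φ₁ cos φ₂ cos Δλ = (0.2543)(-0.8049) + (0.9671)(0.5934)(-0.2331) = -0.33844,
so c = arccos(-0.33844) = 1.91605 rad.
Distance = R·c = 3389.5 × 1.9161 ≈ 6494 km.

6494 km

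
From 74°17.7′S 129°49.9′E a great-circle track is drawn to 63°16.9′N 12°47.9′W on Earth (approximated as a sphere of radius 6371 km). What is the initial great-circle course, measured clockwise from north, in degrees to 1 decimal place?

249.5°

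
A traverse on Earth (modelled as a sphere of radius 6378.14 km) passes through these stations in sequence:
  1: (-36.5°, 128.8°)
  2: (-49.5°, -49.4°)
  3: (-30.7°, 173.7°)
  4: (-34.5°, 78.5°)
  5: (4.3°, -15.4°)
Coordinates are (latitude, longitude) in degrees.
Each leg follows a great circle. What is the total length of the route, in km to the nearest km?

39824 km

Leg 1→2: central angle 1.6404 rad, distance 10462.4 km.
Leg 2→3: central angle 1.5903 rad, distance 10143.3 km.
Leg 3→4: central angle 1.3439 rad, distance 8571.6 km.
Leg 4→5: central angle 1.6693 rad, distance 10647.2 km.
Total: 10462.4 + 10143.3 + 8571.6 + 10647.2 ≈ 39824 km.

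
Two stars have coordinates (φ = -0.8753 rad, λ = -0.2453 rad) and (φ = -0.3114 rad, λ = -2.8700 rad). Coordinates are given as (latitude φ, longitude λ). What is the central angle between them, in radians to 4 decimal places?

With latitudes φ₁ = -50.151°, φ₂ = -17.842° and longitude difference Δλ = -150.384°:
Haversine: a = sin²(Δφ/2) + cos φ₁ cos φ₂ sin²(Δλ/2) = 0.0774 + (0.6408)(0.9519)(0.9347) = 0.64752.
Central angle c = 2·arcsin(√a) = 1.87029 rad.
So the angular separation is 1.8703 rad.

1.8703 rad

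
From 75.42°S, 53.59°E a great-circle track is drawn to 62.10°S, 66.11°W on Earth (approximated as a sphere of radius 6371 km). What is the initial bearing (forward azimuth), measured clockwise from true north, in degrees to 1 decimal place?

222.3°

Δλ = -119.700° = -2.0892 rad.
y = sin Δλ · cos φ₂ = (-0.8686)(0.4679) = -0.4065
x = cos φ₁ sin φ₂ − sin φ₁ cos φ₂ cos Δλ = (0.2517)(-0.8838) − (-0.9678)(0.4679)(-0.4955) = -0.4468
θ = atan2(y, x) = -137.71°; adding 360° gives 222.3°.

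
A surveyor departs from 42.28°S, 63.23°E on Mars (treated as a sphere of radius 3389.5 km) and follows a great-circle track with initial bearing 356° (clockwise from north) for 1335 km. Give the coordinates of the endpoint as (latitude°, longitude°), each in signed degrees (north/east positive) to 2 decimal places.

-19.76°, 61.60°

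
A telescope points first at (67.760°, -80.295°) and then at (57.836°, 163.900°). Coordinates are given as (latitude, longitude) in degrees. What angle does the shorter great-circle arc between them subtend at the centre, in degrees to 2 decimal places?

45.91°

With latitudes φ₁ = 67.760°, φ₂ = 57.836° and longitude difference Δλ = -115.805°:
cos c = sin φ₁ sin φ₂ + cos φ₁ cos φ₂ cos Δλ = (0.9256)(0.8465) + (0.3785)(0.5323)(-0.4353) = 0.69584,
so c = arccos(0.69584) = 0.80120 rad.
So the angular separation is 45.91°.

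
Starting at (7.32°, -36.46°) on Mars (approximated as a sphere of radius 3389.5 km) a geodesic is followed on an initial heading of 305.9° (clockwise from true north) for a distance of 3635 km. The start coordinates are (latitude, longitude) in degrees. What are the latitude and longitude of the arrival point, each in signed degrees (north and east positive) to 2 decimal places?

34.87°, -96.60°

Angular distance δ = d/R = 3635/3389.5 = 1.07243 rad; initial bearing θ = 5.3390 rad.
sin φ₂ = sin φ₁ cos δ + cos φ₁ sin δ cos θ = (0.1274)(0.4780) + (0.9919)(0.8784)(0.5864) = 0.5718, so φ₂ = 34.87°.
Δλ = atan2(sin θ sin δ cos φ₁, cos δ − sin φ₁ sin φ₂) = atan2(-0.7057, 0.4051) = -60.140°.
λ₂ = -36.460° − 60.140° = -96.60°.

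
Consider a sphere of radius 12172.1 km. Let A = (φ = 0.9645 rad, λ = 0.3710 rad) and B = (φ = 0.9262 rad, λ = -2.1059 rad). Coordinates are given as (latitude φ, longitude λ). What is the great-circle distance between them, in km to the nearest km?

14278 km

In radians: φ₁ = 0.9645, φ₂ = 0.9262, Δλ = -141.916° = -2.4769 rad.
cos c = sin φ₁ sin φ₂ + cos φ₁ cos φ₂ cos Δλ = (0.8218)(0.7993) + (0.5698)(0.6009)(-0.7871) = 0.38737,
so c = arccos(0.38737) = 1.17302 rad.
Distance = R·c = 12172.1 × 1.1730 ≈ 14278 km.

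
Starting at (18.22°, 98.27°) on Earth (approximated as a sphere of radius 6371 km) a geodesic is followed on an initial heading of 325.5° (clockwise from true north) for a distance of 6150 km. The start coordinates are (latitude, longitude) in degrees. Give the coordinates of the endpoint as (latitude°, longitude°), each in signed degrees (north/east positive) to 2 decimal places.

55.25°, 43.49°

Angular distance δ = d/R = 6150/6371 = 0.96531 rad; initial bearing θ = 5.6810 rad.
sin φ₂ = sin φ₁ cos δ + cos φ₁ sin δ cos θ = (0.3127)(0.5692) + (0.9499)(0.8222)(0.8241) = 0.8216, so φ₂ = 55.25°.
Δλ = atan2(sin θ sin δ cos φ₁, cos δ − sin φ₁ sin φ₂) = atan2(-0.4424, 0.3123) = -54.781°.
λ₂ = 98.270° − 54.781° = 43.49°.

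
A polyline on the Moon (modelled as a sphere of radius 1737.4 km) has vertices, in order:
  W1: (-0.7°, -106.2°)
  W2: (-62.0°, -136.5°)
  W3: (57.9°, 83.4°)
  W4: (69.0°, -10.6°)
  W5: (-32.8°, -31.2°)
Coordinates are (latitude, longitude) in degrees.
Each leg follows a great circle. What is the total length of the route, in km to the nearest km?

11136 km

Leg W1→W2: central angle 1.1416 rad, distance 1983.5 km.
Leg W2→W3: central angle 2.7915 rad, distance 4850.0 km.
Leg W3→W4: central angle 0.6800 rad, distance 1181.4 km.
Leg W4→W5: central angle 1.7965 rad, distance 3121.2 km.
Total: 1983.5 + 4850.0 + 1181.4 + 3121.2 ≈ 11136 km.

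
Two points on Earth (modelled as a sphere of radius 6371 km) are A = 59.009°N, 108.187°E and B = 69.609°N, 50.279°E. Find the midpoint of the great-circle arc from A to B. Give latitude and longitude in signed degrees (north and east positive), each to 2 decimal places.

The central angle between A and B is δ = 0.4537 rad.
With f = 0.5, the slerp weights are sin((1−f)δ)/sin δ = 0.5131 and sin(fδ)/sin δ = 0.5131.
Weighted sum of the unit vectors: (0.5131)·(-0.1607,0.4892,0.8572) + (0.5131)·(0.2227,0.2680,0.9373) = (0.0318, 0.3885, 0.9209).
Converting back: φ = atan2(z, √(x²+y²)) = 67.06°, λ = atan2(y, x) = 85.32°.

67.06°, 85.32°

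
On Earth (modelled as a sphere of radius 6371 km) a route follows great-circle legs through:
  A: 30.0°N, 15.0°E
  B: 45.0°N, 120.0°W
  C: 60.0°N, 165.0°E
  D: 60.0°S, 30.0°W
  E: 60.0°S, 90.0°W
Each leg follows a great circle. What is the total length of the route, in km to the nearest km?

37950 km

Leg A→B: central angle 1.6503 rad, distance 10514.3 km.
Leg B→C: central angle 0.7900 rad, distance 5032.8 km.
Leg C→D: central angle 3.0110 rad, distance 19182.9 km.
Leg D→E: central angle 0.5054 rad, distance 3219.7 km.
Total: 10514.3 + 5032.8 + 19182.9 + 3219.7 ≈ 37950 km.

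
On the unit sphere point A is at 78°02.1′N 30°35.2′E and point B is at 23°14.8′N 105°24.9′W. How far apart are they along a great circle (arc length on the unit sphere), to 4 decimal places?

In radians: φ₁ = 1.3620, φ₂ = 0.4057, Δλ = -136.002° = -2.3737 rad.
cos c = sin φ₁ sin φ₂ + cos φ₁ cos φ₂ cos Δλ = (0.9783)(0.3947) + (0.2073)(0.9188)(-0.7194) = 0.24909,
so c = arccos(0.24909) = 1.31906 rad.
On the unit sphere the arc length equals the central angle: 1.3191.

1.3191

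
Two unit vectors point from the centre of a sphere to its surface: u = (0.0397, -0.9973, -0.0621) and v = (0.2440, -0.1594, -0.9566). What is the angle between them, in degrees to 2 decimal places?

u·v = 0.2281; |u| = 1.0000, |v| = 1.0000.
cos θ = (u·v)/(|u||v|) = 0.2281, so θ = 76.82°.

76.82°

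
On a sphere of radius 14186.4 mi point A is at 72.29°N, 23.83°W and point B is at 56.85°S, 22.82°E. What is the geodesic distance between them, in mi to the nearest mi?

32957 mi

In radians: φ₁ = 1.2617, φ₂ = -0.9922, Δλ = 46.650° = 0.8142 rad.
Haversine: a = sin²(Δφ/2) + cos φ₁ cos φ₂ sin²(Δλ/2) = 0.8156 + (0.3042)(0.5468)(0.1568) = 0.84169.
Central angle c = 2·arcsin(√a) = 2.32317 rad.
Distance = R·c = 14186.4 × 2.3232 ≈ 32957 mi.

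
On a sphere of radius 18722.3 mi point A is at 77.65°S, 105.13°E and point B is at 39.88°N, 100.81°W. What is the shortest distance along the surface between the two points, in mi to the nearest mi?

45979 mi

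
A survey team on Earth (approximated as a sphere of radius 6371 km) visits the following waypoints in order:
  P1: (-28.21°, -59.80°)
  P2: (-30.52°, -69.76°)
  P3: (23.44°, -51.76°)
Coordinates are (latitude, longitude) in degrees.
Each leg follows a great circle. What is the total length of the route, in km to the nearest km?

7298 km

Leg P1→P2: central angle 0.1567 rad, distance 998.4 km.
Leg P2→P3: central angle 0.9888 rad, distance 6299.8 km.
Total: 998.4 + 6299.8 ≈ 7298 km.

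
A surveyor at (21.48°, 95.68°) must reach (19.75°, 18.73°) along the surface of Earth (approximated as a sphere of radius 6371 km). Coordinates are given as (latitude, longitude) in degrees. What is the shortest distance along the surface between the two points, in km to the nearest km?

7922 km

With latitudes φ₁ = 21.480°, φ₂ = 19.750° and longitude difference Δλ = -76.950°:
cos c = sin φ₁ sin φ₂ + cos φ₁ cos φ₂ cos Δλ = (0.3662)(0.3379) + (0.9305)(0.9412)(0.2258) = 0.32150,
so c = arccos(0.32150) = 1.24349 rad.
Distance = R·c = 6371 × 1.2435 ≈ 7922 km.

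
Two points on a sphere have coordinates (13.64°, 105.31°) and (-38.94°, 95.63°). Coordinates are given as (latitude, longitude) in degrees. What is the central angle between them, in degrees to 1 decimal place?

Let φ₁ = 0.2381 rad, φ₂ = -0.6796 rad, and Δλ = -0.1689 rad.
cos c = sin φ₁ sin φ₂ + cos φ₁ cos φ₂ cos Δλ = (0.2358)(-0.6285) + (0.9718)(0.7778)(0.9858) = 0.59689,
so c = arccos(0.59689) = 0.93118 rad.
So the angular separation is 53.4°.

53.4°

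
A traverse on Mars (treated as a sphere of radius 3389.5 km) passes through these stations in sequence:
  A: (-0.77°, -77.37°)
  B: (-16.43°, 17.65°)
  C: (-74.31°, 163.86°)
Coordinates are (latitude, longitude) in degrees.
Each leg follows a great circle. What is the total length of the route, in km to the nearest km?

Leg A→B: central angle 1.6510 rad, distance 5596.1 km.
Leg B→C: central angle 1.5140 rad, distance 5131.8 km.
Total: 5596.1 + 5131.8 ≈ 10728 km.

10728 km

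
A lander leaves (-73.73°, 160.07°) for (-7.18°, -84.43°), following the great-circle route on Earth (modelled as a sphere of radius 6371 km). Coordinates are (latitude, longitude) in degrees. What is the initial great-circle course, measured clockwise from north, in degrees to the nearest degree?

116°

With φ₁ = -1.2868, φ₂ = -0.1253, Δλ = 2.0159 rad, the forward-azimuth formula gives
θ = atan2( sin Δλ cos φ₂ , cos φ₁ sin φ₂ − sin φ₁ cos φ₂ cos Δλ ) = atan2(0.8955, -0.4450) = 116.43°.
So the initial bearing is 116°.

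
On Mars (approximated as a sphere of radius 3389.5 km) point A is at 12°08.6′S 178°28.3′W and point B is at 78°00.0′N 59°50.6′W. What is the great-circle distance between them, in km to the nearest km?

In radians: φ₁ = -0.2119, φ₂ = 1.3614, Δλ = 118.628° = 2.0705 rad.
Haversine: a = sin²(Δφ/2) + cos φ₁ cos φ₂ sin²(Δλ/2) = 0.5013 + (0.9776)(0.2079)(0.7396) = 0.65157.
Central angle c = 2·arcsin(√a) = 1.87879 rad.
Distance = R·c = 3389.5 × 1.8788 ≈ 6368 km.

6368 km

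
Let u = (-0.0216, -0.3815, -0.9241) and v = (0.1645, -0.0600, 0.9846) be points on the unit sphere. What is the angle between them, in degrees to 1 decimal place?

u·v = -0.8905; |u| = 1.0000, |v| = 1.0000.
cos θ = (u·v)/(|u||v|) = -0.8905, so θ = 152.9°.

152.9°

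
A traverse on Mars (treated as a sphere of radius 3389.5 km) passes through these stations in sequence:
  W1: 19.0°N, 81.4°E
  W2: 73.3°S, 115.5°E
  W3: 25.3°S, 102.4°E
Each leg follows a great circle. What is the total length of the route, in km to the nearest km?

Leg W1→W2: central angle 1.6578 rad, distance 5619.0 km.
Leg W2→W3: central angle 0.8468 rad, distance 2870.3 km.
Total: 5619.0 + 2870.3 ≈ 8489 km.

8489 km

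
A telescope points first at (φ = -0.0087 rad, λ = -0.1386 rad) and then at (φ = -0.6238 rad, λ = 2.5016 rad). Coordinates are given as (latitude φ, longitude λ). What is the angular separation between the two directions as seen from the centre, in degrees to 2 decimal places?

134.96°

With latitudes φ₁ = -0.498°, φ₂ = -35.741° and longitude difference Δλ = 151.272°:
Haversine: a = sin²(Δφ/2) + cos φ₁ cos φ₂ sin²(Δλ/2) = 0.0916 + (1.0000)(0.8117)(0.9385) = 0.85333.
Central angle c = 2·arcsin(√a) = 2.35555 rad.
So the angular separation is 134.96°.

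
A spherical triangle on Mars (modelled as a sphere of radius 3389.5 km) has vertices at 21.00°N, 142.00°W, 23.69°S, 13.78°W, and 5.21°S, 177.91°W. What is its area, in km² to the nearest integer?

Side lengths (central angles): a = 2.5694, b = 0.7663, c = 2.3089 rad; semiperimeter s = 2.8223.
By l'Huilier's theorem, tan(E/4) = √[tan(s/2) tan((s−a)/2) tan((s−b)/2) tan((s−c)/2)], giving spherical excess E = 2.1207 rad.
Area = E·R² = 2.1207 × (3389.5)² ≈ 24364433 km².

24364433 km²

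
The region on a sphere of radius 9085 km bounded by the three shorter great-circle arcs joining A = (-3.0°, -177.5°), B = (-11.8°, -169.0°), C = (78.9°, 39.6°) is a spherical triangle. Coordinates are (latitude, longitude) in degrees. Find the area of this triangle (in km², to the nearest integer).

14373208 km²

Side lengths (central angles): a = 1.9456, b = 1.7770, c = 0.2126 rad; semiperimeter s = 1.9676.
By l'Huilier's theorem, tan(E/4) = √[tan(s/2) tan((s−a)/2) tan((s−b)/2) tan((s−c)/2)], giving spherical excess E = 0.1741 rad.
Area = E·R² = 0.1741 × (9085)² ≈ 14373208 km².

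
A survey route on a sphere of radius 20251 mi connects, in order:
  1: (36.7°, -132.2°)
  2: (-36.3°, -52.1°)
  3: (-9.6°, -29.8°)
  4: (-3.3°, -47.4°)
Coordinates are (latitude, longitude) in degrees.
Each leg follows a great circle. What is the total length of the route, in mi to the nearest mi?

55180 mi

Leg 1→2: central angle 1.8160 rad, distance 36774.8 mi.
Leg 2→3: central angle 0.5846 rad, distance 11838.5 mi.
Leg 3→4: central angle 0.3243 rad, distance 6566.8 mi.
Total: 36774.8 + 11838.5 + 6566.8 ≈ 55180 mi.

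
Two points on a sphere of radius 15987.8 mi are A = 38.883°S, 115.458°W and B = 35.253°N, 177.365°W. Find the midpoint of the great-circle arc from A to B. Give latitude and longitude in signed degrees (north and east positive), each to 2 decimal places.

-2.12°, -147.23°

The central angle between A and B is δ = 1.6338 rad.
With f = 0.5, the slerp weights are sin((1−f)δ)/sin δ = 0.7305 and sin(fδ)/sin δ = 0.7305.
Weighted sum of the unit vectors: (0.7305)·(-0.3346,-0.7028,-0.6277) + (0.7305)·(-0.8157,-0.0375,0.5772) = (-0.8403, -0.5408, -0.0369).
Converting back: φ = atan2(z, √(x²+y²)) = -2.12°, λ = atan2(y, x) = -147.23°.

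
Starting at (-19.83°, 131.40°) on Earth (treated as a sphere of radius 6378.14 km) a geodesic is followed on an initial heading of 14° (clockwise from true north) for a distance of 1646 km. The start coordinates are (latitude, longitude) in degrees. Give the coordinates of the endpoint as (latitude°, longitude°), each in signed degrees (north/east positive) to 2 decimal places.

Angular distance δ = d/R = 1646/6378.14 = 0.25807 rad; initial bearing θ = 0.2443 rad.
sin φ₂ = sin φ₁ cos δ + cos φ₁ sin δ cos θ = (-0.3392)(0.9669) + (0.9407)(0.2552)(0.9703) = -0.0950, so φ₂ = -5.45°.
Δλ = atan2(sin θ sin δ cos φ₁, cos δ − sin φ₁ sin φ₂) = atan2(0.0581, 0.9346) = 3.556°.
λ₂ = 131.400° + 3.556° = 134.96°.

-5.45°, 134.96°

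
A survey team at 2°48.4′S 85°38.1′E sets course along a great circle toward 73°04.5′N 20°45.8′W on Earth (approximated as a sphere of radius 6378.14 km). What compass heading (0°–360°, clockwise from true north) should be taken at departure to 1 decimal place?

343.6°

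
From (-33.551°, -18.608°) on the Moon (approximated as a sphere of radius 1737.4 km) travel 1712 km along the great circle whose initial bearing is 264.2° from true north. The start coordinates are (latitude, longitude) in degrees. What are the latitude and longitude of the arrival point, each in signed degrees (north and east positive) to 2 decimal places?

Angular distance δ = d/R = 1712/1737.4 = 0.98538 rad; initial bearing θ = 4.6112 rad.
sin φ₂ = sin φ₁ cos δ + cos φ₁ sin δ cos θ = (-0.5527)(0.5525) + (0.8334)(0.8335)(-0.1011) = -0.3756, so φ₂ = -22.06°.
Δλ = atan2(sin θ sin δ cos φ₁, cos δ − sin φ₁ sin φ₂) = atan2(-0.6911, 0.3450) = -63.472°.
λ₂ = -18.608° − 63.472° = -82.08°.

-22.06°, -82.08°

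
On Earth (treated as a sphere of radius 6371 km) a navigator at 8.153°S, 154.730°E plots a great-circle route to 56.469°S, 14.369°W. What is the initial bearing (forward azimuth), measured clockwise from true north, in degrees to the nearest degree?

Δλ = -169.099° = -2.9513 rad.
y = sin Δλ · cos φ₂ = (-0.1891)(0.5524) = -0.1045
x = cos φ₁ sin φ₂ − sin φ₁ cos φ₂ cos Δλ = (0.9899)(-0.8336) − (-0.1418)(0.5524)(-0.9820) = -0.9021
θ = atan2(y, x) = -173.39°; adding 360° gives 187°.

187°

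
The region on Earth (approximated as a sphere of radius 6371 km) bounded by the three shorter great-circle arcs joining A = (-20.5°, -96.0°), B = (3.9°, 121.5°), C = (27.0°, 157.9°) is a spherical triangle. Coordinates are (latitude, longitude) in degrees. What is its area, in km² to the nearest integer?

47222095 km²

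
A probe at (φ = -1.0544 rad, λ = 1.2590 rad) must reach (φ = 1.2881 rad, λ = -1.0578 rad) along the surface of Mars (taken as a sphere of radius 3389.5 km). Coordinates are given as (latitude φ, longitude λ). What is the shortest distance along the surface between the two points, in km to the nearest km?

9360 km

Let φ₁ = -1.0544 rad, φ₂ = 1.2881 rad, and Δλ = -2.3168 rad.
cos c = sin φ₁ sin φ₂ + cos φ₁ cos φ₂ cos Δλ = (-0.8696)(0.9603) + (0.4937)(0.2789)(-0.6787) = -0.92857,
so c = arccos(-0.92857) = 2.76132 rad.
Distance = R·c = 3389.5 × 2.7613 ≈ 9360 km.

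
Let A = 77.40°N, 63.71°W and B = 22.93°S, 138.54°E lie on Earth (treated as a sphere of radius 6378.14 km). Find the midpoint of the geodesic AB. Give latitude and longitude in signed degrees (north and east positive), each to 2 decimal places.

39.01°, 145.09°

The central angle between A and B is δ = 2.1726 rad.
With f = 0.5, the slerp weights are sin((1−f)δ)/sin δ = 1.0736 and sin(fδ)/sin δ = 1.0736.
Weighted sum of the unit vectors: (1.0736)·(0.0966,-0.1956,0.9759) + (1.0736)·(-0.6902,0.6098,-0.3896) = (-0.6372, 0.4447, 0.6294).
Converting back: φ = atan2(z, √(x²+y²)) = 39.01°, λ = atan2(y, x) = 145.09°.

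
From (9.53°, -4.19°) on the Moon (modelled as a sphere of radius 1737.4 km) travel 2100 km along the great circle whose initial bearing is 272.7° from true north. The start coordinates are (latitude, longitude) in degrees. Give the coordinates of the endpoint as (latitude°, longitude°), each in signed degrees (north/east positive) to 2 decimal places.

Angular distance δ = d/R = 2100/1737.4 = 1.20870 rad; initial bearing θ = 4.7595 rad.
sin φ₂ = sin φ₁ cos δ + cos φ₁ sin δ cos θ = (0.1656)(0.3542) + (0.9862)(0.9352)(0.0471) = 0.1021, so φ₂ = 5.86°.
Δλ = atan2(sin θ sin δ cos φ₁, cos δ − sin φ₁ sin φ₂) = atan2(-0.9212, 0.3373) = -69.889°.
λ₂ = -4.190° − 69.889° = -74.08°.

5.86°, -74.08°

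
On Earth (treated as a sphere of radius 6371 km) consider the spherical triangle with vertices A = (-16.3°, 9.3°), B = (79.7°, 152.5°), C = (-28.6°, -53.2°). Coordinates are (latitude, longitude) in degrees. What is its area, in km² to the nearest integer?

Side lengths (central angles): a = 2.2299, b = 1.0199, c = 1.9972 rad; semiperimeter s = 2.6235.
By l'Huilier's theorem, tan(E/4) = √[tan(s/2) tan((s−a)/2) tan((s−b)/2) tan((s−c)/2)], giving spherical excess E = 1.8601 rad.
Area = E·R² = 1.8601 × (6371)² ≈ 75500817 km².

75500817 km²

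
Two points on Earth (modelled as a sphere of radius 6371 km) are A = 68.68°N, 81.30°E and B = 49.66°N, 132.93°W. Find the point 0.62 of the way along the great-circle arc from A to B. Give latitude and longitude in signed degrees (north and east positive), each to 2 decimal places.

Central angle δ = 1.0292 rad. Interpolating on the sphere with fraction f = 0.62:
P = [sin((1−f)δ)·A + sin(fδ)·B] / sin δ = 0.4449·A + 0.6952·B in Cartesian coordinates,
giving P = (-0.2820, -0.1696, 0.9443), i.e. latitude 70.79°, longitude -148.98°.

70.79°, -148.98°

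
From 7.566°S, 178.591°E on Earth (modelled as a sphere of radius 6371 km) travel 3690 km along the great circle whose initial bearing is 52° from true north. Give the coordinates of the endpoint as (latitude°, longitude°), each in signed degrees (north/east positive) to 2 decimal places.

Angular distance δ = d/R = 3690/6371 = 0.57919 rad; initial bearing θ = 0.9076 rad.
sin φ₂ = sin φ₁ cos δ + cos φ₁ sin δ cos θ = (-0.1317)(0.8369) + (0.9913)(0.5473)(0.6157) = 0.2239, so φ₂ = 12.94°.
Δλ = atan2(sin θ sin δ cos φ₁, cos δ − sin φ₁ sin φ₂) = atan2(0.4276, 0.8664) = 26.266°.
λ₂ = 178.591° + 26.266° = 204.86° → -155.14° after wrapping to (−180°, 180°].

12.94°, -155.14°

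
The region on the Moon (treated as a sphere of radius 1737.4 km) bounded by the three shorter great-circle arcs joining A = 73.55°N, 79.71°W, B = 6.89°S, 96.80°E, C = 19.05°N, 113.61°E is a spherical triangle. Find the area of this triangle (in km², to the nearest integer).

1019443 km²

Side lengths (central angles): a = 0.5372, b = 1.5182, c = 1.9776 rad; semiperimeter s = 2.0165.
By l'Huilier's theorem, tan(E/4) = √[tan(s/2) tan((s−a)/2) tan((s−b)/2) tan((s−c)/2)], giving spherical excess E = 0.3377 rad.
Area = E·R² = 0.3377 × (1737.4)² ≈ 1019443 km².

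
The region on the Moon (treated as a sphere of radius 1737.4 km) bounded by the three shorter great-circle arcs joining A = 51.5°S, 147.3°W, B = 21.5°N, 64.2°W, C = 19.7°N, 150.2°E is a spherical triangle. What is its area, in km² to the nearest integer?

8023079 km²

Side lengths (central angles): a = 2.2133, b = 1.5640, c = 1.7898 rad; semiperimeter s = 2.7835.
By l'Huilier's theorem, tan(E/4) = √[tan(s/2) tan((s−a)/2) tan((s−b)/2) tan((s−c)/2)], giving spherical excess E = 2.6579 rad.
Area = E·R² = 2.6579 × (1737.4)² ≈ 8023079 km².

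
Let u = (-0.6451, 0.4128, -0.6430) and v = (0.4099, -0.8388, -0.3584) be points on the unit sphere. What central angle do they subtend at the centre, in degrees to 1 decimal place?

u·v = -0.3802; |u| = 1.0000, |v| = 1.0000.
cos θ = (u·v)/(|u||v|) = -0.3802, so θ = 112.3°.

112.3°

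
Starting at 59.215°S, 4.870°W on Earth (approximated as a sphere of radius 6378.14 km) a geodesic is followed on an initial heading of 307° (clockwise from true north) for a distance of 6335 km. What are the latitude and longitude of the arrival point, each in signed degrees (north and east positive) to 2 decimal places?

-12.18°, -48.07°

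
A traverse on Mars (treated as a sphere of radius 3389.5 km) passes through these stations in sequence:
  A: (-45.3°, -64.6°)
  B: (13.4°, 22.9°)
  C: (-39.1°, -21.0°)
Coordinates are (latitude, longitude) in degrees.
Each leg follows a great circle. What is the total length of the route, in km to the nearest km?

9720 km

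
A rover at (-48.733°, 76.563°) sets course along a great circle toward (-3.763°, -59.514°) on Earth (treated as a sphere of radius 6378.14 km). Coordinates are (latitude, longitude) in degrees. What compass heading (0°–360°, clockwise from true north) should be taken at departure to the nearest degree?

With φ₁ = -0.8506, φ₂ = -0.0657, Δλ = -2.3750 rad, the forward-azimuth formula gives
θ = atan2( sin Δλ cos φ₂ , cos φ₁ sin φ₂ − sin φ₁ cos φ₂ cos Δλ ) = atan2(-0.6922, -0.5835) = -130.13°.
Adding 360° brings this into [0°, 360°): 230°.

230°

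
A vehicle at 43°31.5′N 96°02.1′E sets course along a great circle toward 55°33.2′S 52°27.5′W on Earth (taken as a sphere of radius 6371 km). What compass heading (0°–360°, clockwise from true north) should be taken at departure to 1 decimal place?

Δλ = -148.493° = -2.5917 rad.
y = sin Δλ · cos φ₂ = (-0.5226)(0.5656) = -0.2956
x = cos φ₁ sin φ₂ − sin φ₁ cos φ₂ cos Δλ = (0.7251)(-0.8247) − (0.6887)(0.5656)(-0.8526) = -0.2658
θ = atan2(y, x) = -131.96°; adding 360° gives 228.0°.

228.0°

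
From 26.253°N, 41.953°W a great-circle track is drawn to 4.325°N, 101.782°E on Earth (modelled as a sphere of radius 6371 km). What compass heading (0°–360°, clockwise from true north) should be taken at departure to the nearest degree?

54°

With φ₁ = 0.4582, φ₂ = 0.0755, Δλ = 2.5086 rad, the forward-azimuth formula gives
θ = atan2( sin Δλ cos φ₂ , cos φ₁ sin φ₂ − sin φ₁ cos φ₂ cos Δλ ) = atan2(0.5898, 0.4233) = 54.34°.
So the initial bearing is 54°.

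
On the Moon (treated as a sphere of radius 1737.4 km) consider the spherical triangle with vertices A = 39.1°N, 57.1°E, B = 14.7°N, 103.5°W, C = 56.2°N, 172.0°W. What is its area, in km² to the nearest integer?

Side lengths (central angles): a = 1.1504, b = 1.3270, c = 2.1508 rad; semiperimeter s = 2.3141.
By l'Huilier's theorem, tan(E/4) = √[tan(s/2) tan((s−a)/2) tan((s−b)/2) tan((s−c)/2)], giving spherical excess E = 1.0056 rad.
Area = E·R² = 1.0056 × (1737.4)² ≈ 3035340 km².

3035340 km²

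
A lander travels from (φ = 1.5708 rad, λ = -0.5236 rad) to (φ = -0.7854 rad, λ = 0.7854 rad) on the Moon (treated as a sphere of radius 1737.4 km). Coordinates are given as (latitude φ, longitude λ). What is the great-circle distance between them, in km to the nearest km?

With latitudes φ₁ = 90.000°, φ₂ = -45.000° and longitude difference Δλ = 75.000°:
cos c = sin φ₁ sin φ₂ + cos φ₁ cos φ₂ cos Δλ = (1.0000)(-0.7071) + (-0.0000)(0.7071)(0.2588) = -0.70711,
so c = arccos(-0.70711) = 2.35620 rad.
Distance = R·c = 1737.4 × 2.3562 ≈ 4094 km.

4094 km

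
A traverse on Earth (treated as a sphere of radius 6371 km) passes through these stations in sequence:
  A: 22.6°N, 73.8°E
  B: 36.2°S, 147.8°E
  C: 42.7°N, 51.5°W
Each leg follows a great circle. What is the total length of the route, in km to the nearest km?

28358 km

Leg A→B: central angle 1.5924 rad, distance 10145.3 km.
Leg B→C: central angle 2.8587 rad, distance 18212.6 km.
Total: 10145.3 + 18212.6 ≈ 28358 km.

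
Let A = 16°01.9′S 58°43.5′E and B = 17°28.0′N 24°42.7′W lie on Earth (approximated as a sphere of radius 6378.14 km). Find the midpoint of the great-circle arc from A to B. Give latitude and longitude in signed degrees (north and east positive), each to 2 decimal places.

0.96°, 17.20°

Central angle δ = 1.5489 rad. Interpolating on the sphere with fraction f = 0.5:
P = [sin((1−f)δ)·A + sin(fδ)·B] / sin δ = 0.6995·A + 0.6995·B in Cartesian coordinates,
giving P = (0.9551, 0.2957, 0.0168), i.e. latitude 0.96°, longitude 17.20°.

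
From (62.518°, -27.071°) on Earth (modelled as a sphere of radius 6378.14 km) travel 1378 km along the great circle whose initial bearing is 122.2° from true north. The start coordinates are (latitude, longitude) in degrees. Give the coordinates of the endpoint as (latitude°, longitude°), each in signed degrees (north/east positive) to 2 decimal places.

Angular distance δ = d/R = 1378/6378.14 = 0.21605 rad; initial bearing θ = 2.1328 rad.
sin φ₂ = sin φ₁ cos δ + cos φ₁ sin δ cos θ = (0.8872)(0.9768) + (0.4615)(0.2144)(-0.5329) = 0.8138, so φ₂ = 54.47°.
Δλ = atan2(sin θ sin δ cos φ₁, cos δ − sin φ₁ sin φ₂) = atan2(0.0837, 0.2548) = 18.189°.
λ₂ = -27.071° + 18.189° = -8.88°.

54.47°, -8.88°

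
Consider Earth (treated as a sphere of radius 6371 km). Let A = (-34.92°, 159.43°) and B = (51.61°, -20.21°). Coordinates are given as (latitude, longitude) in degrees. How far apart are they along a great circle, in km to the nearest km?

In radians: φ₁ = -0.6095, φ₂ = 0.9008, Δλ = -179.640° = -3.1353 rad.
cos c = sin φ₁ sin φ₂ + cos φ₁ cos φ₂ cos Δλ = (-0.5724)(0.7838) + (0.8200)(0.6210)(-1.0000) = -0.95786,
so c = arccos(-0.95786) = 2.85026 rad.
Distance = R·c = 6371 × 2.8503 ≈ 18159 km.

18159 km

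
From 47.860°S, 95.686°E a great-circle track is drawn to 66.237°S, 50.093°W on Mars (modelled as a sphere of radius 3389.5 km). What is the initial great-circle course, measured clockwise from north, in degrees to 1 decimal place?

194.7°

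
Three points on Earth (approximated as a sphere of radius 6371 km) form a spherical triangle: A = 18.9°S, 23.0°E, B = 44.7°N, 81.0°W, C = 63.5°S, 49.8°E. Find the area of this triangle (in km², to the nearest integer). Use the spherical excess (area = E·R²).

Side lengths (central angles): a = 2.5621, b = 0.8410, c = 1.9720 rad; semiperimeter s = 2.6876.
By l'Huilier's theorem, tan(E/4) = √[tan(s/2) tan((s−a)/2) tan((s−b)/2) tan((s−c)/2)], giving spherical excess E = 1.4058 rad.
Area = E·R² = 1.4058 × (6371)² ≈ 57060084 km².

57060084 km²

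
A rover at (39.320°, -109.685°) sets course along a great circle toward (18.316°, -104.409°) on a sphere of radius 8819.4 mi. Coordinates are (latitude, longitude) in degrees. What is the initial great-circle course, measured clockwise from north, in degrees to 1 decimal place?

166.2°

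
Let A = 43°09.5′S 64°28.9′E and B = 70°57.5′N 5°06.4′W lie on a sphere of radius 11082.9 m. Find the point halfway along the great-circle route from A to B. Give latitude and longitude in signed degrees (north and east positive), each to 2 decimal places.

16.24°, 44.55°

Central angle δ = 2.1695 rad. Interpolating on the sphere with fraction f = 0.5:
P = [sin((1−f)δ)·A + sin(fδ)·B] / sin δ = 1.0704·A + 1.0704·B in Cartesian coordinates,
giving P = (0.6842, 0.6735, 0.2797), i.e. latitude 16.24°, longitude 44.55°.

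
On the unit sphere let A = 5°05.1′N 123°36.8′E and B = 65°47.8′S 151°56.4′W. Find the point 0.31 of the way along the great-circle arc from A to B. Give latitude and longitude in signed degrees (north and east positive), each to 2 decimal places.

-20.97°, 135.71°

The central angle between A and B is δ = 1.6121 rad.
With f = 0.31, the slerp weights are sin((1−f)δ)/sin δ = 0.8975 and sin(fδ)/sin δ = 0.4796.
Weighted sum of the unit vectors: (0.8975)·(-0.5514,0.8295,0.0886) + (0.4796)·(-0.3618,-0.1929,-0.9121) = (-0.6684, 0.6520, -0.3579).
Converting back: φ = atan2(z, √(x²+y²)) = -20.97°, λ = atan2(y, x) = 135.71°.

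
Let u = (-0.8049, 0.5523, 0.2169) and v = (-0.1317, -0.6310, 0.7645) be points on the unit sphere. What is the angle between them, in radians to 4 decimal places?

u·v = -0.0767; |u| = 1.0000, |v| = 1.0000.
cos θ = (u·v)/(|u||v|) = -0.0767, so θ = 1.6476 rad.

1.6476 rad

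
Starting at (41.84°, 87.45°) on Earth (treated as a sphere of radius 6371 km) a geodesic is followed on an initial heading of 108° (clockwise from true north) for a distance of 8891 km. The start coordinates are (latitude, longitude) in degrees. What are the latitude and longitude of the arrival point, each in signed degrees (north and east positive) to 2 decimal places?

Angular distance δ = d/R = 8891/6371 = 1.39554 rad; initial bearing θ = 1.8850 rad.
sin φ₂ = sin φ₁ cos δ + cos φ₁ sin δ cos θ = (0.6671)(0.1744) + (0.7450)(0.9847)(-0.3090) = -0.1104, so φ₂ = -6.34°.
Δλ = atan2(sin θ sin δ cos φ₁, cos δ − sin φ₁ sin φ₂) = atan2(0.6977, 0.2480) = 70.432°.
λ₂ = 87.450° + 70.432° = 157.88°.

-6.34°, 157.88°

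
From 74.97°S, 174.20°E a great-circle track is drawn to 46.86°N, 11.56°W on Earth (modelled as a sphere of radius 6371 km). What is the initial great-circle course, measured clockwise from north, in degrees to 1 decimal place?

171.7°

With φ₁ = -1.3085, φ₂ = 0.8179, Δλ = 3.0411 rad, the forward-azimuth formula gives
θ = atan2( sin Δλ cos φ₂ , cos φ₁ sin φ₂ − sin φ₁ cos φ₂ cos Δλ ) = atan2(0.0686, -0.4678) = 171.65°.
So the initial bearing is 171.7°.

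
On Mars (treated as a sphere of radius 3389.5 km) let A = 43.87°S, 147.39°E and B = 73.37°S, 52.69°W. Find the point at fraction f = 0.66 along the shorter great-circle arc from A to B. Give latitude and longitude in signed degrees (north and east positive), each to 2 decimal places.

The central angle between A and B is δ = 1.0812 rad.
With f = 0.66, the slerp weights are sin((1−f)δ)/sin δ = 0.4072 and sin(fδ)/sin δ = 0.7417.
Weighted sum of the unit vectors: (0.4072)·(-0.6073,0.3885,-0.6930) + (0.7417)·(0.1735,-0.2276,-0.9582) = (-0.1186, -0.0106, -0.9929).
Converting back: φ = atan2(z, √(x²+y²)) = -83.16°, λ = atan2(y, x) = -174.89°.

-83.16°, -174.89°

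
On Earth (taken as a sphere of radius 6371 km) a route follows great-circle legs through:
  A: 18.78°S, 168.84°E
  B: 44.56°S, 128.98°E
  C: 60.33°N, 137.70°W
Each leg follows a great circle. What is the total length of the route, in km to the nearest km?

19015 km

Leg A→B: central angle 0.7322 rad, distance 4664.8 km.
Leg B→C: central angle 2.2525 rad, distance 14350.4 km.
Total: 4664.8 + 14350.4 ≈ 19015 km.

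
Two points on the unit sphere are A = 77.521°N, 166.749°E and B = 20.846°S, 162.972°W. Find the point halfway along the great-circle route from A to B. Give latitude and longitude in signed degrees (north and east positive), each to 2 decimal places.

28.85°, -168.52°

The central angle between A and B is δ = 1.7447 rad.
With f = 0.5, the slerp weights are sin((1−f)δ)/sin δ = 0.7776 and sin(fδ)/sin δ = 0.7776.
Weighted sum of the unit vectors: (0.7776)·(-0.2103,0.0495,0.9764) + (0.7776)·(-0.8936,-0.2737,-0.3559) = (-0.8584, -0.1743, 0.4825).
Converting back: φ = atan2(z, √(x²+y²)) = 28.85°, λ = atan2(y, x) = -168.52°.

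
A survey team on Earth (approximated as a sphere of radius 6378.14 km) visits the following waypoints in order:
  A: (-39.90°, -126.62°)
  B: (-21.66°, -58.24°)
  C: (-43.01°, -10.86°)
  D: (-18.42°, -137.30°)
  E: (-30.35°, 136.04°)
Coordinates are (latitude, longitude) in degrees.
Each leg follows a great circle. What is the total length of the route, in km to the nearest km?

31616 km

Leg A→B: central angle 1.0478 rad, distance 6683.1 km.
Leg B→C: central angle 0.7785 rad, distance 4965.5 km.
Leg C→D: central angle 1.7686 rad, distance 11280.6 km.
Leg D→E: central angle 1.3619 rad, distance 8686.5 km.
Total: 6683.1 + 4965.5 + 11280.6 + 8686.5 ≈ 31616 km.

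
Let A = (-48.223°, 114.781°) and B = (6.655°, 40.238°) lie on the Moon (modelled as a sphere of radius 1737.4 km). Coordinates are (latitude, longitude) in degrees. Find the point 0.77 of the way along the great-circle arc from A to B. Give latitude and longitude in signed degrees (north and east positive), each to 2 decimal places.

-8.30°, 52.81°

The central angle between A and B is δ = 1.4807 rad.
With f = 0.77, the slerp weights are sin((1−f)δ)/sin δ = 0.3354 and sin(fδ)/sin δ = 0.9124.
Weighted sum of the unit vectors: (0.3354)·(-0.2793,0.6049,-0.7457) + (0.9124)·(0.7582,0.6416,0.1159) = (0.5981, 0.7883, -0.1444).
Converting back: φ = atan2(z, √(x²+y²)) = -8.30°, λ = atan2(y, x) = 52.81°.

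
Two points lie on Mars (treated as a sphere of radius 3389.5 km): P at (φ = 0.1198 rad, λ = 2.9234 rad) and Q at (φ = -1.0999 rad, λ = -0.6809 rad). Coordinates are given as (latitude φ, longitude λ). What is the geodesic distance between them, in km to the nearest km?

7137 km

Let φ₁ = 0.1198 rad, φ₂ = -1.0999 rad, and Δλ = 2.6789 rad.
Haversine: a = sin²(Δφ/2) + cos φ₁ cos φ₂ sin²(Δλ/2) = 0.3280 + (0.9928)(0.4537)(0.9474) = 0.75479.
Central angle c = 2·arcsin(√a) = 2.10549 rad.
Distance = R·c = 3389.5 × 2.1055 ≈ 7137 km.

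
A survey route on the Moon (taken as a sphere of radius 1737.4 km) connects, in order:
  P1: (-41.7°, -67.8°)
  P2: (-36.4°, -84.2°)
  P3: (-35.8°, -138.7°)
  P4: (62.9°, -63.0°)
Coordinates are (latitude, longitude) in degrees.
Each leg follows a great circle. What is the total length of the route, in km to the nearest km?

5235 km

Leg P1→P2: central angle 0.2403 rad, distance 417.4 km.
Leg P2→P3: central angle 0.7580 rad, distance 1316.9 km.
Leg P3→P4: central angle 2.0147 rad, distance 3500.4 km.
Total: 417.4 + 1316.9 + 3500.4 ≈ 5235 km.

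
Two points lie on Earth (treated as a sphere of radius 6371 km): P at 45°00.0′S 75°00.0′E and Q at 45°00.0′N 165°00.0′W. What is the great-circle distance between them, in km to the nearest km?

In radians: φ₁ = -0.7854, φ₂ = 0.7854, Δλ = 120.000° = 2.0944 rad.
cos c = sin φ₁ sin φ₂ + cos φ₁ cos φ₂ cos Δλ = (-0.7071)(0.7071) + (0.7071)(0.7071)(-0.5000) = -0.75000,
so c = arccos(-0.75000) = 2.41886 rad.
Distance = R·c = 6371 × 2.4189 ≈ 15411 km.

15411 km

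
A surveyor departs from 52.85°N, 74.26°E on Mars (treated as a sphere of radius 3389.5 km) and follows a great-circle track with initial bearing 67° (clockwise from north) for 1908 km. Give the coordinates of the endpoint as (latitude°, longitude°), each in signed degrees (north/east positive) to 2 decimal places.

Angular distance δ = d/R = 1908/3389.5 = 0.56291 rad; initial bearing θ = 1.1694 rad.
sin φ₂ = sin φ₁ cos δ + cos φ₁ sin δ cos θ = (0.7971)(0.8457) + (0.6039)(0.5337)(0.3907) = 0.8000, so φ₂ = 53.13°.
Δλ = atan2(sin θ sin δ cos φ₁, cos δ − sin φ₁ sin φ₂) = atan2(0.2967, 0.2081) = 54.956°.
λ₂ = 74.260° + 54.956° = 129.22°.

53.13°, 129.22°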